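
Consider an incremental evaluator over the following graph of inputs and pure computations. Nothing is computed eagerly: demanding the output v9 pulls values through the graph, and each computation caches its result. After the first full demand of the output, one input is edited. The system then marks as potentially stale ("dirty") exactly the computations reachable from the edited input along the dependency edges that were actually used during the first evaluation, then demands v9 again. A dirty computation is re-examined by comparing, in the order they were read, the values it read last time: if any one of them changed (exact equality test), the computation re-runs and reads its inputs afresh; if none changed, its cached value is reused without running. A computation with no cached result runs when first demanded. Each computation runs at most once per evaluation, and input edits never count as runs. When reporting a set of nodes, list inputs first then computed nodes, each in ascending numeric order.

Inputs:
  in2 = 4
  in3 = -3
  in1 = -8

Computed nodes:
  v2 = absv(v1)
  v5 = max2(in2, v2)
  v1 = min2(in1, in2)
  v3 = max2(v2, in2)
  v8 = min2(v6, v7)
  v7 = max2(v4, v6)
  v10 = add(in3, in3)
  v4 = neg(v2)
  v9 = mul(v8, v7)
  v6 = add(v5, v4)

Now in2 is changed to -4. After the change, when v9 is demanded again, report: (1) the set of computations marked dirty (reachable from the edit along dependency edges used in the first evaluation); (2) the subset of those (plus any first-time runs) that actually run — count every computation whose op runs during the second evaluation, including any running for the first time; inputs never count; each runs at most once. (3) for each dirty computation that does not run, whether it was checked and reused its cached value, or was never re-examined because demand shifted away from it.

Dirty set: v1, v2, v4, v5, v6, v7, v8, v9.
Run set: v1, v5 (2 run).
Re-examined without running (cache reused): v2, v4, v6, v7, v8, v9.
The important point: at v2 every value read last time is unchanged, so the dirty flag clears without a run.

Initial pass — values computed on the first demand:
  v1 = min2(-8, 4) = -8
  v2 = absv(-8) = 8
  v4 = neg(8) = -8
  v5 = max2(4, 8) = 8
  v6 = add(8, -8) = 0
  v7 = max2(-8, 0) = 0
  v8 = min2(0, 0) = 0
  v9 = mul(0, 0) = 0

Second demand — change propagation:
  v1: re-runs because in2 4->-4; new result -8 (unchanged).
  v2: re-examined; everything it read last time is the same (v1 unchanged) — cache 8 kept, no run.
  v4: re-examined; everything it read last time is the same (v2 unchanged) — cache -8 kept, no run.
  v5: re-runs because in2 4->-4; new result 8 (unchanged).
  v6: re-examined; everything it read last time is the same (v5 unchanged, v4 unchanged) — cache 0 kept, no run.
  v7: re-examined; everything it read last time is the same (v4 unchanged, v6 unchanged) — cache 0 kept, no run.
  v8: re-examined; everything it read last time is the same (v6 unchanged, v7 unchanged) — cache 0 kept, no run.
  v9: re-examined; everything it read last time is the same (v8 unchanged, v7 unchanged) — cache 0 kept, no run.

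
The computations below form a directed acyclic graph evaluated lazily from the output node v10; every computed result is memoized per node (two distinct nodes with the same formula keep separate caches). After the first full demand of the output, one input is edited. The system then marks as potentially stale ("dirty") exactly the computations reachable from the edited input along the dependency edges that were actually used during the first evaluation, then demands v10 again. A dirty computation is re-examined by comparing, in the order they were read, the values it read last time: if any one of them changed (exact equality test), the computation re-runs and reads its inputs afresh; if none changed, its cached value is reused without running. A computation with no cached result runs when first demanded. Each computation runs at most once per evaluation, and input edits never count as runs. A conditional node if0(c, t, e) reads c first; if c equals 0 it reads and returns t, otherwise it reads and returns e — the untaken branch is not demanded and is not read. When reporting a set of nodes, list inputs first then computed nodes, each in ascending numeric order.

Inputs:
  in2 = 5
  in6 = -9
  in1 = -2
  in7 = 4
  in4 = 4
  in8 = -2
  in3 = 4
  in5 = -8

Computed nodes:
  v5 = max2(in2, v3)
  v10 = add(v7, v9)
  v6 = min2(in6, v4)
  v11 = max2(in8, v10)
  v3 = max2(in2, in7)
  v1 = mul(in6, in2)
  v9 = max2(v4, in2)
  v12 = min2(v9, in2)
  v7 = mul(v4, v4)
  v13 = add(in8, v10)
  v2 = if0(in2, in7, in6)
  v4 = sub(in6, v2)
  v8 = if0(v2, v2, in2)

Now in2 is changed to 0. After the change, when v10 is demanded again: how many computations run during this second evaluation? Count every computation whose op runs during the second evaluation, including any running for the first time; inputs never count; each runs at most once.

5 computations run: v2, v4, v7, v9, v10.

First demand of the output computes:
  v2 = if0(in2=5 -> else branch in6) = -9
  v4 = sub(-9, -9) = 0
  v7 = mul(0, 0) = 0
  v9 = max2(0, 5) = 5
  v10 = add(0, 5) = 5

After the edit, cleaning proceeds:
  v2: a read changed (in2 5->0) — executes, giving 4.
  v4: a read changed (v2 -9->4) — executes, giving -13.
  v7: a read changed (v4 0->-13; v4 0->-13) — executes, giving 169.
  v9: a read changed (v4 0->-13; in2 5->0) — executes, giving 0.
  v10: a read changed (v7 0->169; v9 5->0) — executes, giving 169.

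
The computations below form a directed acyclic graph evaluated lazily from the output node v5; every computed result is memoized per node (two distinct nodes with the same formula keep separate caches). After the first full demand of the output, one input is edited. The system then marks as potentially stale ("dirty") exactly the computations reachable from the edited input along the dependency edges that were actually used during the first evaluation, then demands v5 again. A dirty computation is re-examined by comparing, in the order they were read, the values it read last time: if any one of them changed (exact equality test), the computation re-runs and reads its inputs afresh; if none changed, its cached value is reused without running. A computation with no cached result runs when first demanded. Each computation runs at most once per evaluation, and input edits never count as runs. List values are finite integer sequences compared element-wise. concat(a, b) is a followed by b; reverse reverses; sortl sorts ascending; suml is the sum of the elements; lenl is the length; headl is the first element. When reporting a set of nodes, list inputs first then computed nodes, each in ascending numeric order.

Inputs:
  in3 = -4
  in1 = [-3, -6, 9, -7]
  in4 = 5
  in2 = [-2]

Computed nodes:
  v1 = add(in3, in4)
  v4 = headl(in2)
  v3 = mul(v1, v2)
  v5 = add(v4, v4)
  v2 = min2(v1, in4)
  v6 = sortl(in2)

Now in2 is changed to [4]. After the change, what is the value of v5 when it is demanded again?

First demand of the output computes:
  v4 = headl([-2]) = -2
  v5 = add(-2, -2) = -4

After the edit, cleaning proceeds:
  v4: a read changed (in2 [-2]->[4]) — executes, giving 4.
  v5: a read changed (v4 -2->4; v4 -2->4) — executes, giving 8.

Demanding v5 again yields 8.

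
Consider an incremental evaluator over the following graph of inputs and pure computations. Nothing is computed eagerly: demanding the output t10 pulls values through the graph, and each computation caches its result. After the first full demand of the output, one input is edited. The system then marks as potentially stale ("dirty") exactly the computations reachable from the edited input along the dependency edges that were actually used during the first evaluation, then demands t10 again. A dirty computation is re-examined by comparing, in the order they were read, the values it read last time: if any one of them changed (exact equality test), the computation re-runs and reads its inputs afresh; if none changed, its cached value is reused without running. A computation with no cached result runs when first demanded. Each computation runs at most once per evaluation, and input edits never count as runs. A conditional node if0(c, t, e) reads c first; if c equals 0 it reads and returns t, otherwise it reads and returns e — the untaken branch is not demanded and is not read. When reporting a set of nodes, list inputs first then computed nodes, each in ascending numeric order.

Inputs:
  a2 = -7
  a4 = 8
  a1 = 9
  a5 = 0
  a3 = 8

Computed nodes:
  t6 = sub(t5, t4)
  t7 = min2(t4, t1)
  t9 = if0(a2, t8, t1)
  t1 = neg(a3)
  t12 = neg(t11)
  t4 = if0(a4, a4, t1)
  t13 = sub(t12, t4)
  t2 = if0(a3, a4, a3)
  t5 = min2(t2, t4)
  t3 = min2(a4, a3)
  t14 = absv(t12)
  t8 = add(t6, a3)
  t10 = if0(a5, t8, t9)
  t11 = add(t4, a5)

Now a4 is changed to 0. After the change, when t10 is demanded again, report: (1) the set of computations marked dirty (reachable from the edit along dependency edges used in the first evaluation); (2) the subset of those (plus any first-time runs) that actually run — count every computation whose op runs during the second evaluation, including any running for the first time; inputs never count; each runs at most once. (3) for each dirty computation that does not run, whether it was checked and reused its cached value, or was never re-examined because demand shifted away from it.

Dirty set: t4, t5, t6, t8, t10.
Run set: t4, t5, t6 (3 run).
Re-examined without running (cache reused): t8, t10.
The important point: t6 recomputes to an identical value, and the output ends up unchanged.

Initial pass — values computed on the first demand:
  t1 = neg(8) = -8
  t2 = if0(a3=8 -> else branch a3) = 8
  t4 = if0(a4=8 -> else branch t1) = -8
  t5 = min2(8, -8) = -8
  t6 = sub(-8, -8) = 0
  t8 = add(0, 8) = 8
  t10 = if0(a5=0 -> then branch t8) = 8

Second demand — change propagation:
  t4: re-runs because a4 8->0; new result 0.
  t5: re-runs because t4 -8->0; new result 0.
  t6: re-runs because t5 -8->0; t4 -8->0; new result 0 (unchanged).
  t8: re-examined; everything it read last time is the same (t6 unchanged, a3 unchanged) — cache 8 kept, no run.
  t10: re-examined; everything it read last time is the same (a5 unchanged, t8 unchanged) — cache 8 kept, no run.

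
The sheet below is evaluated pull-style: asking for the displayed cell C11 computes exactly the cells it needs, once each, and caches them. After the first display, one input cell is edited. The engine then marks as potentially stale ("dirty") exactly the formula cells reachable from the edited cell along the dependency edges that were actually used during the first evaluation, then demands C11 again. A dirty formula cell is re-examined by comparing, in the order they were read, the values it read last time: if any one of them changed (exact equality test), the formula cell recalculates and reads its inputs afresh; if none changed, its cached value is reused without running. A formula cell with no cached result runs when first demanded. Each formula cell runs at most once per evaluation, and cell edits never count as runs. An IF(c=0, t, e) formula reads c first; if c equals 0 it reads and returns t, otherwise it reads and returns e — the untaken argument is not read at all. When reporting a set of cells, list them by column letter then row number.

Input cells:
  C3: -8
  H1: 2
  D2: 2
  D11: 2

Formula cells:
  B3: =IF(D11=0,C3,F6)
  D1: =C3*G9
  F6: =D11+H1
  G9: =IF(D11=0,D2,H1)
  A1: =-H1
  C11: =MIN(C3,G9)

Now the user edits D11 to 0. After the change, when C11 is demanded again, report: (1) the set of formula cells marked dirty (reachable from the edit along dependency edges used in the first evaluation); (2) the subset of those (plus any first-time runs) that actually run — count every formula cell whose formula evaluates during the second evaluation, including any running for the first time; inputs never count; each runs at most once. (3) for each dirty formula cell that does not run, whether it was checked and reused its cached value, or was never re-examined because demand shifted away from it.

First demand of the output computes:
  G9 = IF(D11=0: D11=2 -> else branch H1) = 2
  C11 = MIN(-8, 2) = -8

After the edit, cleaning proceeds:
  G9: a read changed (D11 2->0) — executes, giving 2 — identical to its old value.
  C11: dirty, but its reads are unchanged (C3 unchanged, G9 unchanged); cached -8 stands.

Note the absorption at G9: it re-runs yet its value is the same, leaving the output's value untouched.

The edit dirties: C11, G9.
1 formula cells run: G9.
Cache hits after checking: C11.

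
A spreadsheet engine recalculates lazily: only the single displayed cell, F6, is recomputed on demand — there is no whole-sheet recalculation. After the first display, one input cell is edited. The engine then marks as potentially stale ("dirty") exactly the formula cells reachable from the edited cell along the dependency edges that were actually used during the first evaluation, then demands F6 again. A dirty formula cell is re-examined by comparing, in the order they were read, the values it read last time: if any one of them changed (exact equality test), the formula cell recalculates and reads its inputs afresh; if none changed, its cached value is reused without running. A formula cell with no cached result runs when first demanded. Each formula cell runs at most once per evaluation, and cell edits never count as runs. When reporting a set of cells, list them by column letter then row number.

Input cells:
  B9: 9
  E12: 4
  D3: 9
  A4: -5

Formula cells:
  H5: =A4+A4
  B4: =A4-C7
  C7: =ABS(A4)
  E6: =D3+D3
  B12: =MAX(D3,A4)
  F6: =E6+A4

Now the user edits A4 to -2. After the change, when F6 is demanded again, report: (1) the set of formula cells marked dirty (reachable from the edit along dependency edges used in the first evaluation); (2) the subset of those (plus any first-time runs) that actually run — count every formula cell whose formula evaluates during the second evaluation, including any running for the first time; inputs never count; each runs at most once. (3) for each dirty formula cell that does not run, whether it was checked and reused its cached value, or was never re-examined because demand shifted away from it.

First evaluation (everything demanded from the output):
  E6 = 9 + 9 = 18
  F6 = 18 + -5 = 13

Propagation after the edit:
  F6: runs — A4 -5->-2; result 16.

Marked dirty: F6.
Formula cells that run: F6 — 1 in total.
Every dirty formula cell ran.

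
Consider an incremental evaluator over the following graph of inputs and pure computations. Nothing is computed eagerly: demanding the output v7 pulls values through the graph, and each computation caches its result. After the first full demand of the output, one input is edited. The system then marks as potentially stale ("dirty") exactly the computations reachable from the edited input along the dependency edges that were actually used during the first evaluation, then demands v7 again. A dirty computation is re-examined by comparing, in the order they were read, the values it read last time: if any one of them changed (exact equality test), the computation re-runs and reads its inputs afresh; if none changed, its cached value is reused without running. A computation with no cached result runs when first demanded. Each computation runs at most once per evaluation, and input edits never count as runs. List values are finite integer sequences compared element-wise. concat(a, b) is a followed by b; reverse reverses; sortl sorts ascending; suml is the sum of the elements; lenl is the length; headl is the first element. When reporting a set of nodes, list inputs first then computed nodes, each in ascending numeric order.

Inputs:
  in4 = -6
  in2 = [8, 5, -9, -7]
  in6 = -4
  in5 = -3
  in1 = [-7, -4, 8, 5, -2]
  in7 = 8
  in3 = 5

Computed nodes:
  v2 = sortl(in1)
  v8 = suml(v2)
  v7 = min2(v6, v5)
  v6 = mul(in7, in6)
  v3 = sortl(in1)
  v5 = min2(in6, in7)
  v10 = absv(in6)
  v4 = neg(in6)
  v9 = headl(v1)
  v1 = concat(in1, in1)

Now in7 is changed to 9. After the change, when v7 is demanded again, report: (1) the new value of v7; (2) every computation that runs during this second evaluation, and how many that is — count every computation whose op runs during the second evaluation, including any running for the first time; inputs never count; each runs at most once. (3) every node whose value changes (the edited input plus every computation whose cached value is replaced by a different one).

Initial pass — values computed on the first demand:
  v5 = min2(-4, 8) = -4
  v6 = mul(8, -4) = -32
  v7 = min2(-32, -4) = -32

Second demand — change propagation:
  v5: re-runs because in7 8->9; new result -4 (unchanged).
  v6: re-runs because in7 8->9; new result -36.
  v7: re-runs because v6 -32->-36; new result -36.

v7 now evaluates to -36.
Run set: v5, v6, v7 (3 run).
Changed values: in7, v6, v7.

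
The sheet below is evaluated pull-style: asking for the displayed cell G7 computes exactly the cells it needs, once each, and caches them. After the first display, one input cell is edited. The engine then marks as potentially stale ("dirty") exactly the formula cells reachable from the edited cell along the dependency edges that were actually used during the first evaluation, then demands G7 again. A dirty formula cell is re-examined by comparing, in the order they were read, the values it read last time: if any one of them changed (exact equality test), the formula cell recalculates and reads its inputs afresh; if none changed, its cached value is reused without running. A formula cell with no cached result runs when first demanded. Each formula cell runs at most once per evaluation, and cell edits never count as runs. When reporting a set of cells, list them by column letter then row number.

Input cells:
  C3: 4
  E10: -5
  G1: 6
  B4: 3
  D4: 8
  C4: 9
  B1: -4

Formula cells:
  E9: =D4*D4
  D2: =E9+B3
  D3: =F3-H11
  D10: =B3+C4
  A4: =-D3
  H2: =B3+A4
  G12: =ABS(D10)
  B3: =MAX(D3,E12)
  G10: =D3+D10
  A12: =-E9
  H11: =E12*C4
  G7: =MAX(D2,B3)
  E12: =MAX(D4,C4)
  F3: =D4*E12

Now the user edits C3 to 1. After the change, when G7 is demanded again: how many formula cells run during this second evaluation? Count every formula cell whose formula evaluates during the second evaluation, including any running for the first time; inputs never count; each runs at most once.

0 formula cells run: none.
Note the shortcut — nothing in the graph depends on C3 at all, so no recomputation happens.

First demand of the output computes:
  E9 = 8 * 8 = 64
  E12 = MAX(8, 9) = 9
  F3 = 8 * 9 = 72
  H11 = 9 * 9 = 81
  D3 = 72 - 81 = -9
  B3 = MAX(-9, 9) = 9
  D2 = 64 + 9 = 73
  G7 = MAX(73, 9) = 73

After the edit, cleaning proceeds:
  no node depends on C3 at all; the second demand re-runs nothing.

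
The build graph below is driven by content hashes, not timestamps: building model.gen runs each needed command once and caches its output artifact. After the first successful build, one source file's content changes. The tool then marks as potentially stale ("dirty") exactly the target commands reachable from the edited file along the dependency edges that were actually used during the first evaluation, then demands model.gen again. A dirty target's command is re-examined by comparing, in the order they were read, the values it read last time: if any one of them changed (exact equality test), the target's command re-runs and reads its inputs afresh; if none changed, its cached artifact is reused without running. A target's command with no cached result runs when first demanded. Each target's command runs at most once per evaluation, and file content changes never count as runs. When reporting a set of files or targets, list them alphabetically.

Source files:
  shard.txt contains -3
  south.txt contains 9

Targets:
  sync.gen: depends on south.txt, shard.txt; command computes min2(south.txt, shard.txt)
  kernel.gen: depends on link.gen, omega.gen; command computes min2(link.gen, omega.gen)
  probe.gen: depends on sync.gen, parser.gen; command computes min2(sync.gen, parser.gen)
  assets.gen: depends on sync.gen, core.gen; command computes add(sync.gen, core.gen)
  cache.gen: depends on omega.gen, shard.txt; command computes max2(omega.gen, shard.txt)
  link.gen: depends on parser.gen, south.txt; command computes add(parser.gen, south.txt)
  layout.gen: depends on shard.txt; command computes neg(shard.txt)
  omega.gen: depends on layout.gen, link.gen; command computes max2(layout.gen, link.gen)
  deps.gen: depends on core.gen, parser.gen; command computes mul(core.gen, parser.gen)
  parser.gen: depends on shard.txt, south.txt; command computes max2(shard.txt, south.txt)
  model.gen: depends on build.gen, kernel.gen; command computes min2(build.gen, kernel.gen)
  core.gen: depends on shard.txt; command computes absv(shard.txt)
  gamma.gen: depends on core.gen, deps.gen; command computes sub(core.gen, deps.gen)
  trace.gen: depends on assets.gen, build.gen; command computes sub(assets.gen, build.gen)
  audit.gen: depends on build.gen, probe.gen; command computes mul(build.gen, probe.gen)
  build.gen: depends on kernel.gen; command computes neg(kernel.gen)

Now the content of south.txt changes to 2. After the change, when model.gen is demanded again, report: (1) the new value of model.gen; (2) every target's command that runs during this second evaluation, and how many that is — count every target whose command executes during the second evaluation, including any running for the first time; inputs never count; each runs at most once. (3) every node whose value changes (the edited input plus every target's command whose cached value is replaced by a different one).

model.gen now evaluates to -4.
Run set: build.gen, kernel.gen, link.gen, model.gen, omega.gen, parser.gen (6 run).
Changed values: build.gen, kernel.gen, link.gen, model.gen, omega.gen, parser.gen, south.txt.

Initial pass — values computed on the first demand:
  layout.gen = neg(-3) = 3
  parser.gen = max2(-3, 9) = 9
  link.gen = add(9, 9) = 18
  omega.gen = max2(3, 18) = 18
  kernel.gen = min2(18, 18) = 18
  build.gen = neg(18) = -18
  model.gen = min2(-18, 18) = -18

Second demand — change propagation:
  parser.gen: re-runs because south.txt 9->2; new result 2.
  link.gen: re-runs because parser.gen 9->2; south.txt 9->2; new result 4.
  omega.gen: re-runs because link.gen 18->4; new result 4.
  kernel.gen: re-runs because link.gen 18->4; omega.gen 18->4; new result 4.
  build.gen: re-runs because kernel.gen 18->4; new result -4.
  model.gen: re-runs because build.gen -18->-4; kernel.gen 18->4; new result -4.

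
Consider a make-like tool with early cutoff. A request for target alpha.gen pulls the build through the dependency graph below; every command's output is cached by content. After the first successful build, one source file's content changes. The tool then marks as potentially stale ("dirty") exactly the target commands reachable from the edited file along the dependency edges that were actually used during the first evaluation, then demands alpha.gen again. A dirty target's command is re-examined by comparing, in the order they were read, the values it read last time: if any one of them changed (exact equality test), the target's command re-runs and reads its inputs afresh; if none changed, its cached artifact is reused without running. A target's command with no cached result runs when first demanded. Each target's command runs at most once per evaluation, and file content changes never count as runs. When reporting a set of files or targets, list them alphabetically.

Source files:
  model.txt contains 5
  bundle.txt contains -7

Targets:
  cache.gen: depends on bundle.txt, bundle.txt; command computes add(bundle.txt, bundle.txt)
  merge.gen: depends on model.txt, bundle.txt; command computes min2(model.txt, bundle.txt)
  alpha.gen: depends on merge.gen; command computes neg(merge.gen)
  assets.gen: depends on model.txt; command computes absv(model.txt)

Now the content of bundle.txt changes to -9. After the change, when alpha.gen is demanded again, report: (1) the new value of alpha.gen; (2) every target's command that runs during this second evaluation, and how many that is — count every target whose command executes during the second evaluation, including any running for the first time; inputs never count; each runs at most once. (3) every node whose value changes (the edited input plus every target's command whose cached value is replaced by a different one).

Demanding alpha.gen again yields 9.
2 target commands run: alpha.gen, merge.gen.
The nodes whose values change: alpha.gen, bundle.txt, merge.gen.

First demand of the output computes:
  merge.gen = min2(5, -7) = -7
  alpha.gen = neg(-7) = 7

After the edit, cleaning proceeds:
  merge.gen: a read changed (bundle.txt -7->-9) — executes, giving -9.
  alpha.gen: a read changed (merge.gen -7->-9) — executes, giving 9.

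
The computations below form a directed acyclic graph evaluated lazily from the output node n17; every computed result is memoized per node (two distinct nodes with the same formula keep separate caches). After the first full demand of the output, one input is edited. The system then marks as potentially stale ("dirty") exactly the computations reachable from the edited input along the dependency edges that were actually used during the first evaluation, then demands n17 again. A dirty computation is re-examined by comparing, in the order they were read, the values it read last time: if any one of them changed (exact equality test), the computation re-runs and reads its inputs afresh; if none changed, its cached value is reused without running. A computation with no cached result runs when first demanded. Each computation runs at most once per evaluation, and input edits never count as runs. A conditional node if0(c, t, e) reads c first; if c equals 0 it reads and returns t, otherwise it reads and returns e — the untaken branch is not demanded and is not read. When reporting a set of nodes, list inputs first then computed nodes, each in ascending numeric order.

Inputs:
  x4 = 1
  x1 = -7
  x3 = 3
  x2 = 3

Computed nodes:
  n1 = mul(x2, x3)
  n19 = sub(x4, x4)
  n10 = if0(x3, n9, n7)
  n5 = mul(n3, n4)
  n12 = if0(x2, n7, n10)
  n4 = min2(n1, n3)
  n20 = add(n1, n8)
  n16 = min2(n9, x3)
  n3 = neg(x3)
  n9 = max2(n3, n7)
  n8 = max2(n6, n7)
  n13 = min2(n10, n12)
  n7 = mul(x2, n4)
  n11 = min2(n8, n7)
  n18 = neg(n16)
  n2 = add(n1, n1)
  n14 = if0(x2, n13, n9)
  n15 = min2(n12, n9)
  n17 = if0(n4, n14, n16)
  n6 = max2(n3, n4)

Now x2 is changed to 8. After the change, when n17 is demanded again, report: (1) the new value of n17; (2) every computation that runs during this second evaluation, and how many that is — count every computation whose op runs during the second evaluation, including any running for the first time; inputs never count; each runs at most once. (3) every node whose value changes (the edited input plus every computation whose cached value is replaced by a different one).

First demand of the output computes:
  n1 = mul(3, 3) = 9
  n3 = neg(3) = -3
  n4 = min2(9, -3) = -3
  n7 = mul(3, -3) = -9
  n9 = max2(-3, -9) = -3
  n16 = min2(-3, 3) = -3
  n17 = if0(n4=-3 -> else branch n16) = -3

After the edit, cleaning proceeds:
  n1: a read changed (x2 3->8) — executes, giving 24.
  n4: a read changed (n1 9->24) — executes, giving -3 — identical to its old value.
  n7: a read changed (x2 3->8) — executes, giving -24.
  n9: a read changed (n7 -9->-24) — executes, giving -3 — identical to its old value.
  n16: dirty, but its reads are unchanged (n9 unchanged, x3 unchanged); cached -3 stands.
  n17: dirty, but its reads are unchanged (n4 unchanged, n16 unchanged); cached -3 stands.

Note where the cutoff bites: n16 is checked, finds nothing changed, and keeps its cache.

Demanding n17 again yields -3.
4 computations run: n1, n4, n7, n9.
The nodes whose values change: x2, n1, n7.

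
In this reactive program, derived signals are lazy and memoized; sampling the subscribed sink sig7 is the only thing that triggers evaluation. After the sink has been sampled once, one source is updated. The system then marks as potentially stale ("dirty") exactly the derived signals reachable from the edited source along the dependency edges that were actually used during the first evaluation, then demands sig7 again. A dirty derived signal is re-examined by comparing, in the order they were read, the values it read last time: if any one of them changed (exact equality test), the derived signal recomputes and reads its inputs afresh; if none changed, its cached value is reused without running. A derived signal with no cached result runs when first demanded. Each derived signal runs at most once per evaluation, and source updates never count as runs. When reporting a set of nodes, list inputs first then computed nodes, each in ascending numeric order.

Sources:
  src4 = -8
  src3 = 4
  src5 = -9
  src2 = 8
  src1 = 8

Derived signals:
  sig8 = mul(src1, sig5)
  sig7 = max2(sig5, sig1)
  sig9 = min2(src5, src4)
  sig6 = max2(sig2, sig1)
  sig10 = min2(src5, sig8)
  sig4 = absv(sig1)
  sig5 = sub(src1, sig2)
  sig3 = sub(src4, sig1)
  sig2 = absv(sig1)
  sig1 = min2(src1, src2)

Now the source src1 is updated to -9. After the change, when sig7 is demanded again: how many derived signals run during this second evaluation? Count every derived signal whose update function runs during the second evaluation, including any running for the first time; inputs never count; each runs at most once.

First demand of the output computes:
  sig1 = min2(8, 8) = 8
  sig2 = absv(8) = 8
  sig5 = sub(8, 8) = 0
  sig7 = max2(0, 8) = 8

After the edit, cleaning proceeds:
  sig1: a read changed (src1 8->-9) — executes, giving -9.
  sig2: a read changed (sig1 8->-9) — executes, giving 9.
  sig5: a read changed (src1 8->-9; sig2 8->9) — executes, giving -18.
  sig7: a read changed (sig5 0->-18; sig1 8->-9) — executes, giving -9.

4 derived signals run: sig1, sig2, sig5, sig7.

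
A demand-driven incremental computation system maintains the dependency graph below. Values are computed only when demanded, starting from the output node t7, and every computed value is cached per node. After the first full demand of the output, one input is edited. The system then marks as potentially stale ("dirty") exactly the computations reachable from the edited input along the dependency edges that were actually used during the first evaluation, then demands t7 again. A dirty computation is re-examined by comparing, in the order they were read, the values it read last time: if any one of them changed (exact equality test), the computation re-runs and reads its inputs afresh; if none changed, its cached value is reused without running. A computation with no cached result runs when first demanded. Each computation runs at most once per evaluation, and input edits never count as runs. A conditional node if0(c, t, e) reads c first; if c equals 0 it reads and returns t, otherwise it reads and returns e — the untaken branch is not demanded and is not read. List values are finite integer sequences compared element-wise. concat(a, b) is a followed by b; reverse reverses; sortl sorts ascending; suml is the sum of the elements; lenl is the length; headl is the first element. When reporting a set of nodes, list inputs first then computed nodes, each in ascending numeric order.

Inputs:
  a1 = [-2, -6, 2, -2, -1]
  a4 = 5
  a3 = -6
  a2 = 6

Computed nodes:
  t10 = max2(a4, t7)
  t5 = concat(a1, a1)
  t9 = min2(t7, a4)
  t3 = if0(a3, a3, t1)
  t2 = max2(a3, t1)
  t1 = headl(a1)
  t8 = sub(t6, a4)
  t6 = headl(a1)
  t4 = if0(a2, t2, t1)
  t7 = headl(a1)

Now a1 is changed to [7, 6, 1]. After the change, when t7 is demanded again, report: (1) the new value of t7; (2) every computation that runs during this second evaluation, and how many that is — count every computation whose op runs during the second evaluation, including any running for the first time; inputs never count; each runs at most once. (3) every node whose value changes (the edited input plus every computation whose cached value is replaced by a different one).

New value of t7: 7.
Computations that run: t7 — 1 in total.
Values that change: a1, t7.

First evaluation (everything demanded from the output):
  t7 = headl([-2, -6, 2, -2, -1]) = -2

Propagation after the edit:
  t7: runs — a1 [-2, -6, 2, -2, -1]->[7, 6, 1]; result 7.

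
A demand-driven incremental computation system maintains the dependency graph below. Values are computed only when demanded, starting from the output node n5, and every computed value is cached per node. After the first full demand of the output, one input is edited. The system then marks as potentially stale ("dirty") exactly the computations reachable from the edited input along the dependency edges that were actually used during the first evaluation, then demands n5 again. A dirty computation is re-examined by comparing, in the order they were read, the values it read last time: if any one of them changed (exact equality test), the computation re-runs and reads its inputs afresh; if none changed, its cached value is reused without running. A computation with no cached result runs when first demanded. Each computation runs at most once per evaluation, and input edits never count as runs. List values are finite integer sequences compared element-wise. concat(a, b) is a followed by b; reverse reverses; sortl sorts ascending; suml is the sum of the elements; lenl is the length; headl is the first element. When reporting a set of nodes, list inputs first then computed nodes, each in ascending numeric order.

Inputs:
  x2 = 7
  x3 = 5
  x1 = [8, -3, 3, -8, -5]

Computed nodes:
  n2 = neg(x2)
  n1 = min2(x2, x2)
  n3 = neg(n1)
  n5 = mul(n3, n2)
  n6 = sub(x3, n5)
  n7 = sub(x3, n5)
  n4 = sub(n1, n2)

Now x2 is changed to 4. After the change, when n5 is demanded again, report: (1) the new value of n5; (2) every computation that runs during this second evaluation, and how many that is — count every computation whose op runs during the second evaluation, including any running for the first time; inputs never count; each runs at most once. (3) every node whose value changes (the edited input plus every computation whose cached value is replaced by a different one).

First evaluation (everything demanded from the output):
  n1 = min2(7, 7) = 7
  n2 = neg(7) = -7
  n3 = neg(7) = -7
  n5 = mul(-7, -7) = 49

Propagation after the edit:
  n1: runs — x2 7->4; x2 7->4; result 4.
  n2: runs — x2 7->4; result -4.
  n3: runs — n1 7->4; result -4.
  n5: runs — n3 -7->-4; n2 -7->-4; result 16.

New value of n5: 16.
Computations that run: n1, n2, n3, n5 — 4 in total.
Values that change: x2, n1, n2, n3, n5.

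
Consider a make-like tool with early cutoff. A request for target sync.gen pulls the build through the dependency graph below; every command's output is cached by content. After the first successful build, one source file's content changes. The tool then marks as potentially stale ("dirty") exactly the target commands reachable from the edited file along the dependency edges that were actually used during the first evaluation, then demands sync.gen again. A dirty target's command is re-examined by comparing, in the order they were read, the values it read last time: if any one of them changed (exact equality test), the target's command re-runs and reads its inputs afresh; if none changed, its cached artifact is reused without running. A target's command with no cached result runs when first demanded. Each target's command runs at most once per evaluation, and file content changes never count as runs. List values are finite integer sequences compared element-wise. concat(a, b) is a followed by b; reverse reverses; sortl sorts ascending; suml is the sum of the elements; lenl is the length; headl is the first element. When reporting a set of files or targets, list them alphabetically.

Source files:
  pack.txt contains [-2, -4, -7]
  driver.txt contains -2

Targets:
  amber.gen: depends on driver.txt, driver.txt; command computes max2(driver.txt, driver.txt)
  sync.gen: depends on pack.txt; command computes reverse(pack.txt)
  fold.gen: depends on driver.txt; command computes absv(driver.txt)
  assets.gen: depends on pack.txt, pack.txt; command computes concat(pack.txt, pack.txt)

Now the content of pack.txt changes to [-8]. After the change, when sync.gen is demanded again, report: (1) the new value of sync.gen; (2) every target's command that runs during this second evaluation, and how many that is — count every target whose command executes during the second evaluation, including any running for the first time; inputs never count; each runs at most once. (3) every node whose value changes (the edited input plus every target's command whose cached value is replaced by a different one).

Demanding sync.gen again yields [-8].
1 target commands run: sync.gen.
The nodes whose values change: pack.txt, sync.gen.

First demand of the output computes:
  sync.gen = reverse([-2, -4, -7]) = [-7, -4, -2]

After the edit, cleaning proceeds:
  sync.gen: a read changed (pack.txt [-2, -4, -7]->[-8]) — executes, giving [-8].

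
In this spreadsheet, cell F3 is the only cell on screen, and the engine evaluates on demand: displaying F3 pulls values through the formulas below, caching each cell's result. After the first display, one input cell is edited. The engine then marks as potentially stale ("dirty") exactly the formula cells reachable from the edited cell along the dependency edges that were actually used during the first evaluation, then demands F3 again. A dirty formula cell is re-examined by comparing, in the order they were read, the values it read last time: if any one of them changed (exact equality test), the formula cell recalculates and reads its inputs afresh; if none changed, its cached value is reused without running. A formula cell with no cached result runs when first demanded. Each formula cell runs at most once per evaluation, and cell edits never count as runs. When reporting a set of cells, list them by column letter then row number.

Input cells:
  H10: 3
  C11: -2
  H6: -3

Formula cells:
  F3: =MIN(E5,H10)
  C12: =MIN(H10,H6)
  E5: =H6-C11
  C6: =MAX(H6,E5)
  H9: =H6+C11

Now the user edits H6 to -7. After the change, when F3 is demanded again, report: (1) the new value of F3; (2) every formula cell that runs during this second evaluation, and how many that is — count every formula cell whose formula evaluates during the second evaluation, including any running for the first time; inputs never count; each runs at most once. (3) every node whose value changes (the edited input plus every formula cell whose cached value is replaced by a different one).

Initial pass — values computed on the first demand:
  E5 = -3 - -2 = -1
  F3 = MIN(-1, 3) = -1

Second demand — change propagation:
  E5: re-runs because H6 -3->-7; new result -5.
  F3: re-runs because E5 -1->-5; new result -5.

F3 now evaluates to -5.
Run set: E5, F3 (2 run).
Changed values: E5, F3, H6.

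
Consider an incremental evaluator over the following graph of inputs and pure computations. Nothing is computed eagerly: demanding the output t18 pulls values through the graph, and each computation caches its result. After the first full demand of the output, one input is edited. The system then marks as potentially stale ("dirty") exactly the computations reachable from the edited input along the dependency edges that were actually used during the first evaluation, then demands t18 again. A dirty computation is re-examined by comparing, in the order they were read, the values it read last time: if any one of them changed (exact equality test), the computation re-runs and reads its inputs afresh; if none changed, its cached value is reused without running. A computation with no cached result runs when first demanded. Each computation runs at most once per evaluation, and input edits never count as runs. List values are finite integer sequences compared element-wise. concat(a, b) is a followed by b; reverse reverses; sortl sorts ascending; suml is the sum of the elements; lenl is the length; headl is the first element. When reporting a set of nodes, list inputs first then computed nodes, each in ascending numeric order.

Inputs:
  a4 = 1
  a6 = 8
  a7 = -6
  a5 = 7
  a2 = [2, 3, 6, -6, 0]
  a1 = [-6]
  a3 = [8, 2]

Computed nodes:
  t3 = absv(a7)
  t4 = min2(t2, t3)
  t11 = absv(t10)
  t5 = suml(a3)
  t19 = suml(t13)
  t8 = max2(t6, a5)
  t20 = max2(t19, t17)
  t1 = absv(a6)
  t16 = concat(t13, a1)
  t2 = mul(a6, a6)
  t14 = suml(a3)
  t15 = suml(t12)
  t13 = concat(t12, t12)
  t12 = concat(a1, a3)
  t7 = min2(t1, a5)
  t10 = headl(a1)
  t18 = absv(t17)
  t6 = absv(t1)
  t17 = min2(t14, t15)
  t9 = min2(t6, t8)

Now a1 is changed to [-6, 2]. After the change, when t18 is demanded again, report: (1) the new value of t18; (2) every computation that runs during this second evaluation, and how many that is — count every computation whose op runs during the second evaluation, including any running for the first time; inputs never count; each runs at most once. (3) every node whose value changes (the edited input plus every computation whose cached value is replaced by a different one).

t18 now evaluates to 6.
Run set: t12, t15, t17, t18 (4 run).
Changed values: a1, t12, t15, t17, t18.

Initial pass — values computed on the first demand:
  t12 = concat([-6], [8, 2]) = [-6, 8, 2]
  t14 = suml([8, 2]) = 10
  t15 = suml([-6, 8, 2]) = 4
  t17 = min2(10, 4) = 4
  t18 = absv(4) = 4

Second demand — change propagation:
  t12: re-runs because a1 [-6]->[-6, 2]; new result [-6, 2, 8, 2].
  t15: re-runs because t12 [-6, 8, 2]->[-6, 2, 8, 2]; new result 6.
  t17: re-runs because t15 4->6; new result 6.
  t18: re-runs because t17 4->6; new result 6.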